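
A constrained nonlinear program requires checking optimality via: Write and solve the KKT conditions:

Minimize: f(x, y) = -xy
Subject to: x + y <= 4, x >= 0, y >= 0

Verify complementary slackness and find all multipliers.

Problem: min -xy s.t. x + y <= 4 (multiplier lambda), x >= 0 (mu_x), y >= 0 (mu_y)
KKT stationarity: -y + lambda - mu_x = 0, -x + lambda - mu_y = 0, with lambda, mu_x, mu_y >= 0
Complementary slackness: lambda*(x + y - 4) = 0, mu_x*x = 0, mu_y*y = 0
If lambda = 0: y = -mu_x <= 0 and x = -mu_y <= 0 force x = y = 0 with f = 0; but x = y = 2 is feasible with f = -4 < 0, so this is not the minimum. Hence lambda > 0 and x + y = 4.
Try x > 0, y > 0 (so mu_x = mu_y = 0): y = lambda, x = lambda => x = y = lambda
x + y = 4 => 2*lambda = 4 => lambda = 2
x* = y* = 2 > 0, consistent with mu_x = mu_y = 0.
(Any feasible point with x = 0 or y = 0 has f = 0 > -4, so the minimum is not on those boundaries.)
min(-xy) = -4 (i.e. max xy = 4)
Multipliers: lambda = 2, mu_x = 0, mu_y = 0
Complementary slackness: lambda*(x + y - 4) = 2*(2 + 2 - 4) = 0, mu_x*x = 0*2 = 0, mu_y*y = 0*2 = 0. Satisfied.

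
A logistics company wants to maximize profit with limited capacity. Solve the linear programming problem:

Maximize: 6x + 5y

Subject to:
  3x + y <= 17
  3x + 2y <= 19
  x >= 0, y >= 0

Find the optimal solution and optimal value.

Feasible vertices: (0, 0), (0, 19/2), (5, 2), (17/3, 0)
Objective 6x + 5y at each:
  (0, 0): 0
  (0, 19/2): 95/2
  (5, 2): 40
  (17/3, 0): 34
Maximum is 95/2 at (0, 19/2).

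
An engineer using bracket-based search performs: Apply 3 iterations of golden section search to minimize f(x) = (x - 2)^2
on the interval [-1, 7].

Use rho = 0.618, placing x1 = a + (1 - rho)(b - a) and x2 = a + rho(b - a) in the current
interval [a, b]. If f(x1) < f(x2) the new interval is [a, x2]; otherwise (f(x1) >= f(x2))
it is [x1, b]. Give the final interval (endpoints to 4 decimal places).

Golden section search for min of f(x) = (x - 2)^2 on [-1, 7].
Each step: x1 = a + (1 - rho)(b - a), x2 = a + rho(b - a); if f(x1) < f(x2) keep [a, x2], otherwise keep [x1, b].
Step 1: [-1.0000, 7.0000], x1=2.0560 (f=0.0031), x2=3.9440 (f=3.7791); f(x1) < f(x2) => keep [-1.0000, 3.9440]
Step 2: [-1.0000, 3.9440], x1=0.8886 (f=1.2352), x2=2.0554 (f=0.0031); f(x1) > f(x2) => keep [0.8886, 3.9440]
Step 3: [0.8886, 3.9440], x1=2.0558 (f=0.0031), x2=2.7768 (f=0.6035); f(x1) < f(x2) => keep [0.8886, 2.7768]
Final interval: [0.8886, 2.7768]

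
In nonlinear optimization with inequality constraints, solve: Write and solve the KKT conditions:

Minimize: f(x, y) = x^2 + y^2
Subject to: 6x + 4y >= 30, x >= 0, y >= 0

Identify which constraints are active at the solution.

KKT conditions for min x^2 + y^2 s.t. 6x + 4y >= 30, x >= 0, y >= 0:
Stationarity: 2x = mu*6 + mu_x, 2y = mu*4 + mu_y, with mu, mu_x, mu_y >= 0
Complementary slackness: mu*(6x + 4y - 30) = 0, mu_x*x = 0, mu_y*y = 0
(0, 0) is infeasible (6*0 + 4*0 < 30), so if mu = 0 stationarity would force x = mu_x/2 >= 0, y = mu_y/2 >= 0 with mu_x*x = mu_y*y = 0, i.e. x = y = 0: contradiction. Hence mu > 0 and 6x + 4y = 30 is active.
Try x > 0, y > 0 (so mu_x = mu_y = 0): x = 6*mu/2, y = 4*mu/2
Substitute: 6*(6*mu/2) + 4*(4*mu/2) = 30
  mu*52/2 = 30 => mu = 15/13
x* = 45/13 > 0, y* = 30/13 > 0, consistent with mu_x = mu_y = 0.
f is convex and the constraints are linear, so this KKT point is the global minimum.
f* = 225/13
Active constraints: 6x + 4y >= 30 (holds with equality, mu = 15/13 > 0); x >= 0 and y >= 0 are inactive (mu_x = mu_y = 0).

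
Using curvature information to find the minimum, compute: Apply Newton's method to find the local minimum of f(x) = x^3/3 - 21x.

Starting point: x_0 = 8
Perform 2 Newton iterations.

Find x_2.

f(x) = x^3/3 - 21x
f'(x) = x^2 - 21, f''(x) = 2x
Newton update: x_{n+1} = x_n - (x_n^2 - 21)/(2*x_n)
Step 1: x_0 = 8, f'=43, f''=16, x_1 = 85/16
Step 2: x_1 = 85/16, f'=1849/256, f''=85/8, x_2 = 12601/2720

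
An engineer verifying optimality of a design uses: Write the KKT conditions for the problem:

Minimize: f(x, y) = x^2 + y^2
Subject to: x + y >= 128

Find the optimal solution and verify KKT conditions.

KKT conditions for min x^2 + y^2 s.t. x + y >= 128:
Stationarity: 2x = mu, 2y = mu
So x = y = mu/2.
Complementary slackness: mu*(x + y - 128) = 0
Primal feasibility: x + y >= 128; dual feasibility: mu >= 0
If mu = 0 then x = y = 0, but 0 + 0 < 128 is infeasible, so the constraint is active.
Constraint active: x + y = 2*(mu/2) = 128 => mu = 128
x = y = 64, f = 8192
Verify: stationarity 2*64 = 128 = mu; primal 64 + 64 = 128 >= 128; dual mu = 128 >= 0; complementary slackness 128*(128 - 128) = 0. All KKT conditions hold.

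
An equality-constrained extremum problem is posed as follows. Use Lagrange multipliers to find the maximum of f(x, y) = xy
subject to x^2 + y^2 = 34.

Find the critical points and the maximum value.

Lagrange conditions: y = 2*lambda*x and x = 2*lambda*y
If x = 0 then y = 0, violating the constraint, so x, y != 0.
Dividing: y/x = x/y => x^2 = y^2 => y = x or y = -x
Constraint: 2x^2 = 34 => x^2 = 17 => x = +/-sqrt(17)
Critical points: (sqrt(17), sqrt(17)), (-sqrt(17), -sqrt(17)), (sqrt(17), -sqrt(17)), (-sqrt(17), sqrt(17))
  y = x:  xy = x^2 = 17  at (sqrt(17), sqrt(17)) and (-sqrt(17), -sqrt(17))
  y = -x: xy = -x^2 = -17 at (sqrt(17), -sqrt(17)) and (-sqrt(17), sqrt(17))
Maximum xy = 17 at (sqrt(17), sqrt(17)) and (-sqrt(17), -sqrt(17))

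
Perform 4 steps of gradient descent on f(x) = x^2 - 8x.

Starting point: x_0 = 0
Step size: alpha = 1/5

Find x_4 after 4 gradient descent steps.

f(x) = x^2 - 8x, f'(x) = 2x + (-8)
Step 1: f'(0) = -8, x_1 = 0 - 1/5 * -8 = 8/5
Step 2: f'(8/5) = -24/5, x_2 = 8/5 - 1/5 * -24/5 = 64/25
Step 3: f'(64/25) = -72/25, x_3 = 64/25 - 1/5 * -72/25 = 392/125
Step 4: f'(392/125) = -216/125, x_4 = 392/125 - 1/5 * -216/125 = 2176/625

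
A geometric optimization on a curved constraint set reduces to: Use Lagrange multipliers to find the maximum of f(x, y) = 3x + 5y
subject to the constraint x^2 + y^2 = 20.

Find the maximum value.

Set up Lagrange conditions: grad f = lambda * grad g
  3 = 2*lambda*x
  5 = 2*lambda*y
From these: x/y = 3/5, so x = 3t, y = 5t for some t.
Substitute into constraint: (3t)^2 + (5t)^2 = 20
  t^2 * 34 = 20
  t = sqrt(20/34)
Maximum = 3*x + 5*y = (3^2 + 5^2)*t = 34 * sqrt(20/34) = sqrt(680)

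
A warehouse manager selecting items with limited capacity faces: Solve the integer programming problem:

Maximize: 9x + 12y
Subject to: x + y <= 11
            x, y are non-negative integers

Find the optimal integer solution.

Objective: 9x + 12y, constraint: x + y <= 11
Coefficient of y is 12 > coefficient of x is 9, so allocate the entire budget to y.
Optimal: x = 0, y = 11, value = 132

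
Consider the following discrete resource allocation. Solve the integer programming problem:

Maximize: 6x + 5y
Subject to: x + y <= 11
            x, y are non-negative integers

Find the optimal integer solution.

Objective: 6x + 5y, constraint: x + y <= 11
Coefficient of x is 6 >= coefficient of y is 5, so allocate the entire budget to x.
Optimal: x = 11, y = 0, value = 66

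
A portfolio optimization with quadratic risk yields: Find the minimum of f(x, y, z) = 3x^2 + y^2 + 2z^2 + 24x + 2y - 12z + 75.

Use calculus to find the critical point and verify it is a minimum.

f(x,y,z) = 3x^2 + y^2 + 2z^2 + 24x + 2y - 12z + 75
df/dx = 6x + (24) = 0 => x = -4
df/dy = 2y + (2) = 0 => y = -1
df/dz = 4z + (-12) = 0 => z = 3
f(-4,-1,3) = 3*(-4)^2 + 1*(-1)^2 + 2*(3)^2 + 24*(-4) + 2*(-1) + -12*(3) + 75 = 8
Hessian is diagonal with entries 6, 2, 4 > 0, confirmed minimum.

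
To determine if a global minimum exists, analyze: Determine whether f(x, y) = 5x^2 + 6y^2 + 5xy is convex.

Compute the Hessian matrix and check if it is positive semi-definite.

f(x,y) = 5x^2 + 6y^2 + 5xy
Hessian H = [[10, 5], [5, 12]]
trace(H) = 22, det(H) = 95
Eigenvalues: (22 +/- sqrt(104)) / 2 = 16.1, 5.901
Since both eigenvalues > 0, f is convex.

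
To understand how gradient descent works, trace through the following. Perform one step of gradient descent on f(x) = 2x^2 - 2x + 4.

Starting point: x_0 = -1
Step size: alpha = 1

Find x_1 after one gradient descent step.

f(x) = 2x^2 - 2x + 4
f'(x) = 4x - 2
f'(-1) = 4*-1 + (-2) = -6
x_1 = x_0 - alpha * f'(x_0) = -1 - 1 * -6 = 5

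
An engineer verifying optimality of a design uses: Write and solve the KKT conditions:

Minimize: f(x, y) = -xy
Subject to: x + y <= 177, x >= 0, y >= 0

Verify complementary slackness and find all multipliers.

Problem: min -xy s.t. x + y <= 177 (multiplier lambda), x >= 0 (mu_x), y >= 0 (mu_y)
KKT stationarity: -y + lambda - mu_x = 0, -x + lambda - mu_y = 0, with lambda, mu_x, mu_y >= 0
Complementary slackness: lambda*(x + y - 177) = 0, mu_x*x = 0, mu_y*y = 0
If lambda = 0: y = -mu_x <= 0 and x = -mu_y <= 0 force x = y = 0 with f = 0; but x = y = 177/2 is feasible with f = -31329/4 < 0, so this is not the minimum. Hence lambda > 0 and x + y = 177.
Try x > 0, y > 0 (so mu_x = mu_y = 0): y = lambda, x = lambda => x = y = lambda
x + y = 177 => 2*lambda = 177 => lambda = 177/2
x* = y* = 177/2 > 0, consistent with mu_x = mu_y = 0.
(Any feasible point with x = 0 or y = 0 has f = 0 > -31329/4, so the minimum is not on those boundaries.)
min(-xy) = -31329/4 (i.e. max xy = 31329/4)
Multipliers: lambda = 177/2, mu_x = 0, mu_y = 0
Complementary slackness: lambda*(x + y - 177) = 177/2*(177/2 + 177/2 - 177) = 0, mu_x*x = 0*177/2 = 0, mu_y*y = 0*177/2 = 0. Satisfied.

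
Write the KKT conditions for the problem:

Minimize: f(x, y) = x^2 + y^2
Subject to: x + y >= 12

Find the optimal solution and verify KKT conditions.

KKT conditions for min x^2 + y^2 s.t. x + y >= 12:
Stationarity: 2x = mu, 2y = mu
So x = y = mu/2.
Complementary slackness: mu*(x + y - 12) = 0
Primal feasibility: x + y >= 12; dual feasibility: mu >= 0
If mu = 0 then x = y = 0, but 0 + 0 < 12 is infeasible, so the constraint is active.
Constraint active: x + y = 2*(mu/2) = 12 => mu = 12
x = y = 6, f = 72
Verify: stationarity 2*6 = 12 = mu; primal 6 + 6 = 12 >= 12; dual mu = 12 >= 0; complementary slackness 12*(12 - 12) = 0. All KKT conditions hold.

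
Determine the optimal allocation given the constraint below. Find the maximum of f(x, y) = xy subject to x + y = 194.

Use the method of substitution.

Substitute y = 194 - x into f(x,y) = xy:
g(x) = x(194 - x) = 194x - x^2
g'(x) = 194 - 2x = 0  =>  x = 97
y = 194 - 97 = 97
Maximum value = 97 * 97 = 9409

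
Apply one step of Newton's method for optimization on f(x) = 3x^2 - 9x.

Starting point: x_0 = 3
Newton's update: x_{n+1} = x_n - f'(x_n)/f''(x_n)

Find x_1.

f(x) = 3x^2 - 9x
f'(x) = 6x + (-9), f''(x) = 6
Newton step: x_1 = x_0 - f'(x_0)/f''(x_0)
f'(3) = 9
x_1 = 3 - 9/6 = 3/2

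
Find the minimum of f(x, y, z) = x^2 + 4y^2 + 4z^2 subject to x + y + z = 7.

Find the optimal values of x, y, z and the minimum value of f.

Using Lagrange multipliers on f = x^2 + 4y^2 + 4z^2 with constraint x + y + z = 7:
Conditions: 2*1*x = lambda, 2*4*y = lambda, 2*4*z = lambda
So x = lambda/2, y = lambda/8, z = lambda/8
Substituting into constraint: lambda * (3/4) = 7
lambda = 28/3
x = 14/3, y = 7/6, z = 7/6
Minimum value = 98/3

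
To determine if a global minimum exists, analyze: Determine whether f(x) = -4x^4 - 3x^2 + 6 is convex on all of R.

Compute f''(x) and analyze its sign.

f(x) = -4x^4 - 3x^2 + 6
f'(x) = -16x^3 + -6x
f''(x) = -48x^2 + -6
f''(x) = -48x^2 + -6 <= -6 < 0 for all x
Therefore, f is concave on R.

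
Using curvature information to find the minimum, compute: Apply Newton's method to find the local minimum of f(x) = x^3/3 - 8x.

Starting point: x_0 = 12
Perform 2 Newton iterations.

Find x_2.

f(x) = x^3/3 - 8x
f'(x) = x^2 - 8, f''(x) = 2x
Newton update: x_{n+1} = x_n - (x_n^2 - 8)/(2*x_n)
Step 1: x_0 = 12, f'=136, f''=24, x_1 = 19/3
Step 2: x_1 = 19/3, f'=289/9, f''=38/3, x_2 = 433/114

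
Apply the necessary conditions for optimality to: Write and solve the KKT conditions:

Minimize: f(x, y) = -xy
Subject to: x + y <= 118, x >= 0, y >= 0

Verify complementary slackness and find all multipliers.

Problem: min -xy s.t. x + y <= 118 (multiplier lambda), x >= 0 (mu_x), y >= 0 (mu_y)
KKT stationarity: -y + lambda - mu_x = 0, -x + lambda - mu_y = 0, with lambda, mu_x, mu_y >= 0
Complementary slackness: lambda*(x + y - 118) = 0, mu_x*x = 0, mu_y*y = 0
If lambda = 0: y = -mu_x <= 0 and x = -mu_y <= 0 force x = y = 0 with f = 0; but x = y = 59 is feasible with f = -3481 < 0, so this is not the minimum. Hence lambda > 0 and x + y = 118.
Try x > 0, y > 0 (so mu_x = mu_y = 0): y = lambda, x = lambda => x = y = lambda
x + y = 118 => 2*lambda = 118 => lambda = 59
x* = y* = 59 > 0, consistent with mu_x = mu_y = 0.
(Any feasible point with x = 0 or y = 0 has f = 0 > -3481, so the minimum is not on those boundaries.)
min(-xy) = -3481 (i.e. max xy = 3481)
Multipliers: lambda = 59, mu_x = 0, mu_y = 0
Complementary slackness: lambda*(x + y - 118) = 59*(59 + 59 - 118) = 0, mu_x*x = 0*59 = 0, mu_y*y = 0*59 = 0. Satisfied.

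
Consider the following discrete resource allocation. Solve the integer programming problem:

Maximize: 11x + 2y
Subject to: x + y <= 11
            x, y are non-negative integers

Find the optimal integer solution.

Objective: 11x + 2y, constraint: x + y <= 11
Coefficient of x is 11 >= coefficient of y is 2, so allocate the entire budget to x.
Optimal: x = 11, y = 0, value = 121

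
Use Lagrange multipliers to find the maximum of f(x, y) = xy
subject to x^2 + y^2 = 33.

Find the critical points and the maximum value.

Lagrange conditions: y = 2*lambda*x and x = 2*lambda*y
If x = 0 then y = 0, violating the constraint, so x, y != 0.
Dividing: y/x = x/y => x^2 = y^2 => y = x or y = -x
Constraint: 2x^2 = 33 => x^2 = 33/2 => x = +/-sqrt(33/2)
Critical points: (sqrt(33/2), sqrt(33/2)), (-sqrt(33/2), -sqrt(33/2)), (sqrt(33/2), -sqrt(33/2)), (-sqrt(33/2), sqrt(33/2))
  y = x:  xy = x^2 = 33/2  at (sqrt(33/2), sqrt(33/2)) and (-sqrt(33/2), -sqrt(33/2))
  y = -x: xy = -x^2 = -33/2 at (sqrt(33/2), -sqrt(33/2)) and (-sqrt(33/2), sqrt(33/2))
Maximum xy = 33/2 at (sqrt(33/2), sqrt(33/2)) and (-sqrt(33/2), -sqrt(33/2))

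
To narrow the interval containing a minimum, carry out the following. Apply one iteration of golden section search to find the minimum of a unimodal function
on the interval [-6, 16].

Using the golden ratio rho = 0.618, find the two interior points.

Golden section search on [-6, 16].
Golden ratio rho = 0.618 (approx).
Interior points:
  x_1 = -6 + (1-0.618)*22 = 2.4040
  x_2 = -6 + 0.618*22 = 7.5960
Compare f(x_1) and f(x_2) to determine which subinterval to keep.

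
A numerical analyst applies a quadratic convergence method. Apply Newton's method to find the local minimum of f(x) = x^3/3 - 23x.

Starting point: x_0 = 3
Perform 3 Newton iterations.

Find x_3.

f(x) = x^3/3 - 23x
f'(x) = x^2 - 23, f''(x) = 2x
Newton update: x_{n+1} = x_n - (x_n^2 - 23)/(2*x_n)
Step 1: x_0 = 3, f'=-14, f''=6, x_1 = 16/3
Step 2: x_1 = 16/3, f'=49/9, f''=32/3, x_2 = 463/96
Step 3: x_2 = 463/96, f'=2401/9216, f''=463/48, x_3 = 426337/88896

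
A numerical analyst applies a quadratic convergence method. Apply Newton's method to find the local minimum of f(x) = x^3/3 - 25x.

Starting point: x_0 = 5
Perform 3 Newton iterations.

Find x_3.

f(x) = x^3/3 - 25x
f'(x) = x^2 - 25, f''(x) = 2x
Newton update: x_{n+1} = x_n - (x_n^2 - 25)/(2*x_n)
Step 1: x_0 = 5, f'=0, f''=10, x_1 = 5
Step 2: x_1 = 5, f'=0, f''=10, x_2 = 5
Step 3: x_2 = 5, f'=0, f''=10, x_3 = 5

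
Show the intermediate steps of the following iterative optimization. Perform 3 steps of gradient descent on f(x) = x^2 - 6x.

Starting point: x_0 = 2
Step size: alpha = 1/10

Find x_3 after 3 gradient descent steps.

f(x) = x^2 - 6x, f'(x) = 2x + (-6)
Step 1: f'(2) = -2, x_1 = 2 - 1/10 * -2 = 11/5
Step 2: f'(11/5) = -8/5, x_2 = 11/5 - 1/10 * -8/5 = 59/25
Step 3: f'(59/25) = -32/25, x_3 = 59/25 - 1/10 * -32/25 = 311/125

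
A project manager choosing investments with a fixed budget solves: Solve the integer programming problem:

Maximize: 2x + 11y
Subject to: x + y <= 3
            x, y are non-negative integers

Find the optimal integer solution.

Objective: 2x + 11y, constraint: x + y <= 3
Coefficient of y is 11 > coefficient of x is 2, so allocate the entire budget to y.
Optimal: x = 0, y = 3, value = 33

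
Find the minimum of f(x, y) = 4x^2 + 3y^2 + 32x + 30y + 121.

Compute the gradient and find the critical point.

f(x,y) = 4x^2 + 3y^2 + 32x + 30y + 121
df/dx = 8x + (32) = 0  =>  x = -4
df/dy = 6y + (30) = 0  =>  y = -5
f(-4, -5) = 4*(-4)^2 + 3*(-5)^2 + 32*(-4) + 30*(-5) + 121 = -18
Hessian is diagonal with entries 8, 6 > 0, so this is a minimum.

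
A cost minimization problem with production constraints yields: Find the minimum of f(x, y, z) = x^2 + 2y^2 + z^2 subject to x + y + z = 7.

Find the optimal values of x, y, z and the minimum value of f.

Using Lagrange multipliers on f = x^2 + 2y^2 + z^2 with constraint x + y + z = 7:
Conditions: 2*1*x = lambda, 2*2*y = lambda, 2*1*z = lambda
So x = lambda/2, y = lambda/4, z = lambda/2
Substituting into constraint: lambda * (5/4) = 7
lambda = 28/5
x = 14/5, y = 7/5, z = 14/5
Minimum value = 98/5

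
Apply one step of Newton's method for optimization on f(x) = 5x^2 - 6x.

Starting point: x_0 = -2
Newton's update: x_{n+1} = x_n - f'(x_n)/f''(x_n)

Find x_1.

f(x) = 5x^2 - 6x
f'(x) = 10x + (-6), f''(x) = 10
Newton step: x_1 = x_0 - f'(x_0)/f''(x_0)
f'(-2) = -26
x_1 = -2 - -26/10 = 3/5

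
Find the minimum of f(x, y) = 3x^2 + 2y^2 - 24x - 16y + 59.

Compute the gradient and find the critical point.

f(x,y) = 3x^2 + 2y^2 - 24x - 16y + 59
df/dx = 6x + (-24) = 0  =>  x = 4
df/dy = 4y + (-16) = 0  =>  y = 4
f(4, 4) = 3*(4)^2 + 2*(4)^2 + -24*(4) + -16*(4) + 59 = -21
Hessian is diagonal with entries 6, 4 > 0, so this is a minimum.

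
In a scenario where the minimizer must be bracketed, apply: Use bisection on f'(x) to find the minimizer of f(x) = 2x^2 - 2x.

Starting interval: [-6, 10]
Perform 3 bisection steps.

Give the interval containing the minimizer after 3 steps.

Finding critical point of f(x) = 2x^2 - 2x using bisection on f'(x) = 4x + -2.
f'(x) = 0 when x = 1/2.
Starting interval: [-6, 10]
Step 1: mid = 2, f'(mid) = 6, new interval = [-6, 2]
Step 2: mid = -2, f'(mid) = -10, new interval = [-2, 2]
Step 3: mid = 0, f'(mid) = -2, new interval = [0, 2]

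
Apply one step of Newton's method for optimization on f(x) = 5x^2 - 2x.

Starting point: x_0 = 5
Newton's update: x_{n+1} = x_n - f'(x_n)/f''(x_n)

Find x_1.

f(x) = 5x^2 - 2x
f'(x) = 10x + (-2), f''(x) = 10
Newton step: x_1 = x_0 - f'(x_0)/f''(x_0)
f'(5) = 48
x_1 = 5 - 48/10 = 1/5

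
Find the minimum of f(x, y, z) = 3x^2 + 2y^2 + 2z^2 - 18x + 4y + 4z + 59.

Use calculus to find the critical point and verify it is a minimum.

f(x,y,z) = 3x^2 + 2y^2 + 2z^2 - 18x + 4y + 4z + 59
df/dx = 6x + (-18) = 0 => x = 3
df/dy = 4y + (4) = 0 => y = -1
df/dz = 4z + (4) = 0 => z = -1
f(3,-1,-1) = 3*(3)^2 + 2*(-1)^2 + 2*(-1)^2 + -18*(3) + 4*(-1) + 4*(-1) + 59 = 28
Hessian is diagonal with entries 6, 4, 4 > 0, confirmed minimum.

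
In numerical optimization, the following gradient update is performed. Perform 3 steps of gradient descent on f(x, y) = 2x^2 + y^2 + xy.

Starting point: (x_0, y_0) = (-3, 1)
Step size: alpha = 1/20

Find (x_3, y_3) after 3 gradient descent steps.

f(x,y) = 2x^2 + y^2 + xy
grad_x = 4x + 1y, grad_y = 2y + 1x
Step 1: grad = (-11, -1), (-49/20, 21/20)
Step 2: grad = (-35/4, -7/20), (-161/80, 427/400)
Step 3: grad = (-2793/400, 49/400), (-13307/8000, 8491/8000)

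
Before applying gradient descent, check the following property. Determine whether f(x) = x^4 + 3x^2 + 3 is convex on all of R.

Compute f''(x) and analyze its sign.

f(x) = x^4 + 3x^2 + 3
f'(x) = 4x^3 + 6x
f''(x) = 12x^2 + 6
f''(x) = 12x^2 + 6 >= 6 > 0 for all x
Therefore, f is convex on R.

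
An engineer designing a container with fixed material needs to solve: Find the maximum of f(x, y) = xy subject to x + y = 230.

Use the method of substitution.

Substitute y = 230 - x into f(x,y) = xy:
g(x) = x(230 - x) = 230x - x^2
g'(x) = 230 - 2x = 0  =>  x = 115
y = 230 - 115 = 115
Maximum value = 115 * 115 = 13225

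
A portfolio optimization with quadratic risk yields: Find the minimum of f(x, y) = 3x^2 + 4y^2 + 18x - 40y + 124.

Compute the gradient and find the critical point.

f(x,y) = 3x^2 + 4y^2 + 18x - 40y + 124
df/dx = 6x + (18) = 0  =>  x = -3
df/dy = 8y + (-40) = 0  =>  y = 5
f(-3, 5) = 3*(-3)^2 + 4*(5)^2 + 18*(-3) + -40*(5) + 124 = -3
Hessian is diagonal with entries 6, 8 > 0, so this is a minimum.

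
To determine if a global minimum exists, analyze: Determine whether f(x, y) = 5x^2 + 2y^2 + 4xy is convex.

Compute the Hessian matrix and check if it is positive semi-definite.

f(x,y) = 5x^2 + 2y^2 + 4xy
Hessian H = [[10, 4], [4, 4]]
trace(H) = 14, det(H) = 24
Eigenvalues: (14 +/- sqrt(100)) / 2 = 12, 2
Since both eigenvalues > 0, f is convex.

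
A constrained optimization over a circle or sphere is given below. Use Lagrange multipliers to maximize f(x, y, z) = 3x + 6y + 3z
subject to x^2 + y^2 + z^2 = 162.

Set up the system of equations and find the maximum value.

Lagrange conditions: 3 = 2*lambda*x, 6 = 2*lambda*y, 3 = 2*lambda*z
So x:3 = y:6 = z:3, i.e. x = 3t, y = 6t, z = 3t
Constraint: t^2*(3^2 + 6^2 + 3^2) = 162
  t^2 * 54 = 162  =>  t = sqrt(3)
Maximum = 3*3t + 6*6t + 3*3t = 54*sqrt(3) = sqrt(8748)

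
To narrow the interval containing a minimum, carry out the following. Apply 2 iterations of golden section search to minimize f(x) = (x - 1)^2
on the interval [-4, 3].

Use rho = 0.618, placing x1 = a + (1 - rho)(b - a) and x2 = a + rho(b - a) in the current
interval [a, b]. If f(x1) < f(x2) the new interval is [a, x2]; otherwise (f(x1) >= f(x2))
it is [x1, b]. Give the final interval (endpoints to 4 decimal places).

Golden section search for min of f(x) = (x - 1)^2 on [-4, 3].
Each step: x1 = a + (1 - rho)(b - a), x2 = a + rho(b - a); if f(x1) < f(x2) keep [a, x2], otherwise keep [x1, b].
Step 1: [-4.0000, 3.0000], x1=-1.3260 (f=5.4103), x2=0.3260 (f=0.4543); f(x1) > f(x2) => keep [-1.3260, 3.0000]
Step 2: [-1.3260, 3.0000], x1=0.3265 (f=0.4536), x2=1.3475 (f=0.1207); f(x1) > f(x2) => keep [0.3265, 3.0000]
Final interval: [0.3265, 3.0000]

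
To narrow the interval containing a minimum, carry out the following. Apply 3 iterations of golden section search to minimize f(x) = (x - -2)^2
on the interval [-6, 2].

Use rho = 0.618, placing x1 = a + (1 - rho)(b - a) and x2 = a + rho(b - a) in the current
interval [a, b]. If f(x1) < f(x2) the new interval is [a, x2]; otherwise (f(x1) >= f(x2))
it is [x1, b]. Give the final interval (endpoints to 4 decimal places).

Golden section search for min of f(x) = (x - -2)^2 on [-6, 2].
Each step: x1 = a + (1 - rho)(b - a), x2 = a + rho(b - a); if f(x1) < f(x2) keep [a, x2], otherwise keep [x1, b].
Step 1: [-6.0000, 2.0000], x1=-2.9440 (f=0.8911), x2=-1.0560 (f=0.8911); f(x1) = f(x2) (tie, not '<') => keep [-2.9440, 2.0000]
Step 2: [-2.9440, 2.0000], x1=-1.0554 (f=0.8923), x2=0.1114 (f=4.4580); f(x1) < f(x2) => keep [-2.9440, 0.1114]
Step 3: [-2.9440, 0.1114], x1=-1.7768 (f=0.0498), x2=-1.0558 (f=0.8916); f(x1) < f(x2) => keep [-2.9440, -1.0558]
Final interval: [-2.9440, -1.0558]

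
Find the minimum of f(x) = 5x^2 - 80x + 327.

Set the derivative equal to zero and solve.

f(x) = 5x^2 - 80x + 327
f'(x) = 10x + (-80) = 0
x = 80/10 = 8
f(8) = 7
Since f''(x) = 10 > 0, this is a minimum.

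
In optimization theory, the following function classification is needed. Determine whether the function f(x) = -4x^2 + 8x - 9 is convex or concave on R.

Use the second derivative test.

f(x) = -4x^2 + 8x - 9
f'(x) = -8x + 8
f''(x) = -8
Since f''(x) = -8 < 0 for all x, f is concave on R.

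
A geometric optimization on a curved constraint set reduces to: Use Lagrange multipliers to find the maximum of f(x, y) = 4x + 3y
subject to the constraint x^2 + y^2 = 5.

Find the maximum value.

Set up Lagrange conditions: grad f = lambda * grad g
  4 = 2*lambda*x
  3 = 2*lambda*y
From these: x/y = 4/3, so x = 4t, y = 3t for some t.
Substitute into constraint: (4t)^2 + (3t)^2 = 5
  t^2 * 25 = 5
  t = sqrt(5/25)
Maximum = 4*x + 3*y = (4^2 + 3^2)*t = 25 * sqrt(5/25) = sqrt(125)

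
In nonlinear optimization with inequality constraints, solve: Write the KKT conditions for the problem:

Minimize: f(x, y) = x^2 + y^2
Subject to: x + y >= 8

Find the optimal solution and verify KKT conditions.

KKT conditions for min x^2 + y^2 s.t. x + y >= 8:
Stationarity: 2x = mu, 2y = mu
So x = y = mu/2.
Complementary slackness: mu*(x + y - 8) = 0
Primal feasibility: x + y >= 8; dual feasibility: mu >= 0
If mu = 0 then x = y = 0, but 0 + 0 < 8 is infeasible, so the constraint is active.
Constraint active: x + y = 2*(mu/2) = 8 => mu = 8
x = y = 4, f = 32
Verify: stationarity 2*4 = 8 = mu; primal 4 + 4 = 8 >= 8; dual mu = 8 >= 0; complementary slackness 8*(8 - 8) = 0. All KKT conditions hold.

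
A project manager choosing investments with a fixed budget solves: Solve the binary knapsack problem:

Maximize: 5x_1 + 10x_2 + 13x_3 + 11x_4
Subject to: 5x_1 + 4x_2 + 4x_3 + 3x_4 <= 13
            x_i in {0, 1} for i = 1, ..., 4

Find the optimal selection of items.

Items: item 1 (v=5, w=5), item 2 (v=10, w=4), item 3 (v=13, w=4), item 4 (v=11, w=3)
Capacity: 13
Checking all 16 subsets (w = total weight, v = total value):
  {}: w = 0, v = 0
  {1}: w = 5, v = 5
  {2}: w = 4, v = 10
  {3}: w = 4, v = 13
  {4}: w = 3, v = 11
  {1, 2}: w = 9, v = 15
  {1, 3}: w = 9, v = 18
  {1, 4}: w = 8, v = 16
  {2, 3}: w = 8, v = 23
  {2, 4}: w = 7, v = 21
  {3, 4}: w = 7, v = 24
  {1, 2, 3}: w = 13, v = 28
  {1, 2, 4}: w = 12, v = 26
  {1, 3, 4}: w = 12, v = 29
  {2, 3, 4}: w = 11, v = 34
  {1, 2, 3, 4}: w = 16 > 13, infeasible
Best feasible subset: items [2, 3, 4]
Total weight: 11 <= 13, total value: 34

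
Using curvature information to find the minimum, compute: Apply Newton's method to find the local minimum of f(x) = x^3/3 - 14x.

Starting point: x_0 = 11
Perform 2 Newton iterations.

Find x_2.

f(x) = x^3/3 - 14x
f'(x) = x^2 - 14, f''(x) = 2x
Newton update: x_{n+1} = x_n - (x_n^2 - 14)/(2*x_n)
Step 1: x_0 = 11, f'=107, f''=22, x_1 = 135/22
Step 2: x_1 = 135/22, f'=11449/484, f''=135/11, x_2 = 25001/5940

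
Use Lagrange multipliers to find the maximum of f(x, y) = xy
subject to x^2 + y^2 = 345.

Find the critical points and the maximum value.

Lagrange conditions: y = 2*lambda*x and x = 2*lambda*y
If x = 0 then y = 0, violating the constraint, so x, y != 0.
Dividing: y/x = x/y => x^2 = y^2 => y = x or y = -x
Constraint: 2x^2 = 345 => x^2 = 345/2 => x = +/-sqrt(345/2)
Critical points: (sqrt(345/2), sqrt(345/2)), (-sqrt(345/2), -sqrt(345/2)), (sqrt(345/2), -sqrt(345/2)), (-sqrt(345/2), sqrt(345/2))
  y = x:  xy = x^2 = 345/2  at (sqrt(345/2), sqrt(345/2)) and (-sqrt(345/2), -sqrt(345/2))
  y = -x: xy = -x^2 = -345/2 at (sqrt(345/2), -sqrt(345/2)) and (-sqrt(345/2), sqrt(345/2))
Maximum xy = 345/2 at (sqrt(345/2), sqrt(345/2)) and (-sqrt(345/2), -sqrt(345/2))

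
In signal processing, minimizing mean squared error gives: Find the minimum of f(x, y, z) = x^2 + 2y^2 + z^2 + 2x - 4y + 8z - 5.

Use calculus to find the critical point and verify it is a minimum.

f(x,y,z) = x^2 + 2y^2 + z^2 + 2x - 4y + 8z - 5
df/dx = 2x + (2) = 0 => x = -1
df/dy = 4y + (-4) = 0 => y = 1
df/dz = 2z + (8) = 0 => z = -4
f(-1,1,-4) = 1*(-1)^2 + 2*(1)^2 + 1*(-4)^2 + 2*(-1) + -4*(1) + 8*(-4) + -5 = -24
Hessian is diagonal with entries 2, 4, 2 > 0, confirmed minimum.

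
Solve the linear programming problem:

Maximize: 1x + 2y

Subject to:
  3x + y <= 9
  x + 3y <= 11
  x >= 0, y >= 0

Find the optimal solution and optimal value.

Feasible vertices: (0, 0), (0, 11/3), (2, 3), (3, 0)
Objective 1x + 2y at each:
  (0, 0): 0
  (0, 11/3): 22/3
  (2, 3): 8
  (3, 0): 3
Maximum is 8 at (2, 3).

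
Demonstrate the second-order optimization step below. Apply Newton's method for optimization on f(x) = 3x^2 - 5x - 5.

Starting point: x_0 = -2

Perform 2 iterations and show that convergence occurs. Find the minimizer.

f(x) = 3x^2 - 5x - 5, f'(x) = 6x + (-5), f''(x) = 6
Step 1: f'(-2) = -17, x_1 = -2 - -17/6 = 5/6
Step 2: f'(5/6) = 0, x_2 = 5/6 (converged)
Newton's method converges in 1 step for quadratics.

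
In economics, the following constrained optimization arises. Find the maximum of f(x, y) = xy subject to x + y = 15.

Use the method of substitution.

Substitute y = 15 - x into f(x,y) = xy:
g(x) = x(15 - x) = 15x - x^2
g'(x) = 15 - 2x = 0  =>  x = 15/2
y = 15 - 15/2 = 15/2
Maximum value = (15/2) * (15/2) = 225/4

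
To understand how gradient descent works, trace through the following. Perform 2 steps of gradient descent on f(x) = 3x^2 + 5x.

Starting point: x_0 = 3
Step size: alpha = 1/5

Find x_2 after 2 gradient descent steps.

f(x) = 3x^2 + 5x, f'(x) = 6x + (5)
Step 1: f'(3) = 23, x_1 = 3 - 1/5 * 23 = -8/5
Step 2: f'(-8/5) = -23/5, x_2 = -8/5 - 1/5 * -23/5 = -17/25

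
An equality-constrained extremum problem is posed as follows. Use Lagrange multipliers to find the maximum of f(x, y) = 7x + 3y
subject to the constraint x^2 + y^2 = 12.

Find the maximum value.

Set up Lagrange conditions: grad f = lambda * grad g
  7 = 2*lambda*x
  3 = 2*lambda*y
From these: x/y = 7/3, so x = 7t, y = 3t for some t.
Substitute into constraint: (7t)^2 + (3t)^2 = 12
  t^2 * 58 = 12
  t = sqrt(12/58)
Maximum = 7*x + 3*y = (7^2 + 3^2)*t = 58 * sqrt(12/58) = sqrt(696)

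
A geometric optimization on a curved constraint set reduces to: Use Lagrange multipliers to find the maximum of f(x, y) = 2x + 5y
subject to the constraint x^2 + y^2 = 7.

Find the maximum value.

Set up Lagrange conditions: grad f = lambda * grad g
  2 = 2*lambda*x
  5 = 2*lambda*y
From these: x/y = 2/5, so x = 2t, y = 5t for some t.
Substitute into constraint: (2t)^2 + (5t)^2 = 7
  t^2 * 29 = 7
  t = sqrt(7/29)
Maximum = 2*x + 5*y = (2^2 + 5^2)*t = 29 * sqrt(7/29) = sqrt(203)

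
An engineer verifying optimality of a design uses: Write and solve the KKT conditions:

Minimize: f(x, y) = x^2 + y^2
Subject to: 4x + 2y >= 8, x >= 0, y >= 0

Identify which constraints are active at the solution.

KKT conditions for min x^2 + y^2 s.t. 4x + 2y >= 8, x >= 0, y >= 0:
Stationarity: 2x = mu*4 + mu_x, 2y = mu*2 + mu_y, with mu, mu_x, mu_y >= 0
Complementary slackness: mu*(4x + 2y - 8) = 0, mu_x*x = 0, mu_y*y = 0
(0, 0) is infeasible (4*0 + 2*0 < 8), so if mu = 0 stationarity would force x = mu_x/2 >= 0, y = mu_y/2 >= 0 with mu_x*x = mu_y*y = 0, i.e. x = y = 0: contradiction. Hence mu > 0 and 4x + 2y = 8 is active.
Try x > 0, y > 0 (so mu_x = mu_y = 0): x = 4*mu/2, y = 2*mu/2
Substitute: 4*(4*mu/2) + 2*(2*mu/2) = 8
  mu*20/2 = 8 => mu = 4/5
x* = 8/5 > 0, y* = 4/5 > 0, consistent with mu_x = mu_y = 0.
f is convex and the constraints are linear, so this KKT point is the global minimum.
f* = 16/5
Active constraints: 4x + 2y >= 8 (holds with equality, mu = 4/5 > 0); x >= 0 and y >= 0 are inactive (mu_x = mu_y = 0).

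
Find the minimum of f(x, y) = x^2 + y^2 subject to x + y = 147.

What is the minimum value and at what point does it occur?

Substitute y = 147 - x into f(x,y) = x^2 + y^2:
g(x) = x^2 + (147 - x)^2 = 2x^2 - 294x + 21609
g'(x) = 4x - 294 = 0  =>  x = 147/2
y = 147 - 147/2 = 147/2
Minimum value = (147/2)^2 + (147/2)^2 = 21609/2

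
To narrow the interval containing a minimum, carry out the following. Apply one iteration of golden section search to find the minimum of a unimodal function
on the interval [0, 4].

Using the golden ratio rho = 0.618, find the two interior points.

Golden section search on [0, 4].
Golden ratio rho = 0.618 (approx).
Interior points:
  x_1 = 0 + (1-0.618)*4 = 1.5280
  x_2 = 0 + 0.618*4 = 2.4720
Compare f(x_1) and f(x_2) to determine which subinterval to keep.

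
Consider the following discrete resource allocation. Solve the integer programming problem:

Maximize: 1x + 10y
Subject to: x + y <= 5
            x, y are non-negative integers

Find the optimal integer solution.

Objective: 1x + 10y, constraint: x + y <= 5
Coefficient of y is 10 > coefficient of x is 1, so allocate the entire budget to y.
Optimal: x = 0, y = 5, value = 50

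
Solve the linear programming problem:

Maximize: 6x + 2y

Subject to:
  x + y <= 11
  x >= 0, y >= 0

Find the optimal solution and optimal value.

The feasible region has vertices at [(0, 0), (11, 0), (0, 11)].
Checking objective 6x + 2y at each vertex:
  (0, 0): 6*0 + 2*0 = 0
  (11, 0): 6*11 + 2*0 = 66
  (0, 11): 6*0 + 2*11 = 22
Maximum is 66 at (11, 0).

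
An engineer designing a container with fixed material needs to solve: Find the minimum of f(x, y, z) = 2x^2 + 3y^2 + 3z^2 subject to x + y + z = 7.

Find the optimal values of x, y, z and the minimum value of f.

Using Lagrange multipliers on f = 2x^2 + 3y^2 + 3z^2 with constraint x + y + z = 7:
Conditions: 2*2*x = lambda, 2*3*y = lambda, 2*3*z = lambda
So x = lambda/4, y = lambda/6, z = lambda/6
Substituting into constraint: lambda * (7/12) = 7
lambda = 12
x = 3, y = 2, z = 2
Minimum value = 42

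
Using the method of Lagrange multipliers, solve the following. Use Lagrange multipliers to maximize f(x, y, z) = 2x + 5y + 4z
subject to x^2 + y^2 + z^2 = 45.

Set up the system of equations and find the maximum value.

Lagrange conditions: 2 = 2*lambda*x, 5 = 2*lambda*y, 4 = 2*lambda*z
So x:2 = y:5 = z:4, i.e. x = 2t, y = 5t, z = 4t
Constraint: t^2*(2^2 + 5^2 + 4^2) = 45
  t^2 * 45 = 45  =>  t = sqrt(1)
Maximum = 2*2t + 5*5t + 4*4t = 45*sqrt(1) = 45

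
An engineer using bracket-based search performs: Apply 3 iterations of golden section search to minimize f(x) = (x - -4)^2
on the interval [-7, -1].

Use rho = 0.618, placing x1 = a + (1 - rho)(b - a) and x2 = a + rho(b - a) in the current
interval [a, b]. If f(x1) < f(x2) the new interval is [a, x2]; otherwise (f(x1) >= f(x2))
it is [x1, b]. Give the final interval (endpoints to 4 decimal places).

Golden section search for min of f(x) = (x - -4)^2 on [-7, -1].
Each step: x1 = a + (1 - rho)(b - a), x2 = a + rho(b - a); if f(x1) < f(x2) keep [a, x2], otherwise keep [x1, b].
Step 1: [-7.0000, -1.0000], x1=-4.7080 (f=0.5013), x2=-3.2920 (f=0.5013); f(x1) = f(x2) (tie, not '<') => keep [-4.7080, -1.0000]
Step 2: [-4.7080, -1.0000], x1=-3.2915 (f=0.5019), x2=-2.4165 (f=2.5076); f(x1) < f(x2) => keep [-4.7080, -2.4165]
Step 3: [-4.7080, -2.4165], x1=-3.8326 (f=0.0280), x2=-3.2918 (f=0.5015); f(x1) < f(x2) => keep [-4.7080, -3.2918]
Final interval: [-4.7080, -3.2918]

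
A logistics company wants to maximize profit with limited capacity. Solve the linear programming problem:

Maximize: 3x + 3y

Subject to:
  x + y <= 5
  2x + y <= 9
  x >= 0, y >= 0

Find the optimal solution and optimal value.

Feasible vertices: (0, 0), (0, 5), (4, 1), (9/2, 0)
Objective 3x + 3y at each:
  (0, 0): 0
  (0, 5): 15
  (4, 1): 15
  (9/2, 0): 27/2
Maximum is 15 at (0, 5).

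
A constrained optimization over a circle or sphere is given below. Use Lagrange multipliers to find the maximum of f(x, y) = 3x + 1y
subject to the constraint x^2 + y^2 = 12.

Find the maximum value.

Set up Lagrange conditions: grad f = lambda * grad g
  3 = 2*lambda*x
  1 = 2*lambda*y
From these: x/y = 3/1, so x = 3t, y = 1t for some t.
Substitute into constraint: (3t)^2 + (1t)^2 = 12
  t^2 * 10 = 12
  t = sqrt(12/10)
Maximum = 3*x + 1*y = (3^2 + 1^2)*t = 10 * sqrt(12/10) = sqrt(120)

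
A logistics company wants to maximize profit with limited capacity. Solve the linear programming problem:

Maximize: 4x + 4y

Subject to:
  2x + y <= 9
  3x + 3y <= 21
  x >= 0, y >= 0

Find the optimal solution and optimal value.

Feasible vertices: (0, 0), (0, 7), (2, 5), (9/2, 0)
Objective 4x + 4y at each:
  (0, 0): 0
  (0, 7): 28
  (2, 5): 28
  (9/2, 0): 18
Maximum is 28 at (0, 7).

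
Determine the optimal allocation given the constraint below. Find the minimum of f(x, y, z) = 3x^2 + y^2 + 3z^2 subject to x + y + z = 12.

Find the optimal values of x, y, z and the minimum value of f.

Using Lagrange multipliers on f = 3x^2 + y^2 + 3z^2 with constraint x + y + z = 12:
Conditions: 2*3*x = lambda, 2*1*y = lambda, 2*3*z = lambda
So x = lambda/6, y = lambda/2, z = lambda/6
Substituting into constraint: lambda * (5/6) = 12
lambda = 72/5
x = 12/5, y = 36/5, z = 12/5
Minimum value = 432/5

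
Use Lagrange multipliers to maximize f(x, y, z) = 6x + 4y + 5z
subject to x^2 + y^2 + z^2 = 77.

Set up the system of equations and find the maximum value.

Lagrange conditions: 6 = 2*lambda*x, 4 = 2*lambda*y, 5 = 2*lambda*z
So x:6 = y:4 = z:5, i.e. x = 6t, y = 4t, z = 5t
Constraint: t^2*(6^2 + 4^2 + 5^2) = 77
  t^2 * 77 = 77  =>  t = sqrt(1)
Maximum = 6*6t + 4*4t + 5*5t = 77*sqrt(1) = 77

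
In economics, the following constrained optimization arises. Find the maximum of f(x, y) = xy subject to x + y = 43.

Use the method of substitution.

Substitute y = 43 - x into f(x,y) = xy:
g(x) = x(43 - x) = 43x - x^2
g'(x) = 43 - 2x = 0  =>  x = 43/2
y = 43 - 43/2 = 43/2
Maximum value = (43/2) * (43/2) = 1849/4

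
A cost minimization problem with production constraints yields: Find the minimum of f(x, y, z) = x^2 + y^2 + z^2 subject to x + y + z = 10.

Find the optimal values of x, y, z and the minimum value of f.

Using Lagrange multipliers on f = x^2 + y^2 + z^2 with constraint x + y + z = 10:
Conditions: 2*1*x = lambda, 2*1*y = lambda, 2*1*z = lambda
So x = lambda/2, y = lambda/2, z = lambda/2
Substituting into constraint: lambda * (3/2) = 10
lambda = 20/3
x = 10/3, y = 10/3, z = 10/3
Minimum value = 100/3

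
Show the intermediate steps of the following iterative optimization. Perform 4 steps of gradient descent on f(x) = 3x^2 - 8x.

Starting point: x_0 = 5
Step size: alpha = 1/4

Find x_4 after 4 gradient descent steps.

f(x) = 3x^2 - 8x, f'(x) = 6x + (-8)
Step 1: f'(5) = 22, x_1 = 5 - 1/4 * 22 = -1/2
Step 2: f'(-1/2) = -11, x_2 = -1/2 - 1/4 * -11 = 9/4
Step 3: f'(9/4) = 11/2, x_3 = 9/4 - 1/4 * 11/2 = 7/8
Step 4: f'(7/8) = -11/4, x_4 = 7/8 - 1/4 * -11/4 = 25/16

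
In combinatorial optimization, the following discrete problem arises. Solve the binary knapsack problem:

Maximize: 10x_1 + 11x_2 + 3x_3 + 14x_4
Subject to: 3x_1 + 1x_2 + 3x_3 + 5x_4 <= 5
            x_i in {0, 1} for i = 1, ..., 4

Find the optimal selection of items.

Items: item 1 (v=10, w=3), item 2 (v=11, w=1), item 3 (v=3, w=3), item 4 (v=14, w=5)
Capacity: 5
Checking all 16 subsets (w = total weight, v = total value):
  {}: w = 0, v = 0
  {1}: w = 3, v = 10
  {2}: w = 1, v = 11
  {3}: w = 3, v = 3
  {4}: w = 5, v = 14
  {1, 2}: w = 4, v = 21
  {1, 3}: w = 6 > 5, infeasible
  {1, 4}: w = 8 > 5, infeasible
  {2, 3}: w = 4, v = 14
  {2, 4}: w = 6 > 5, infeasible
  {3, 4}: w = 8 > 5, infeasible
  {1, 2, 3}: w = 7 > 5, infeasible
  {1, 2, 4}: w = 9 > 5, infeasible
  {1, 3, 4}: w = 11 > 5, infeasible
  {2, 3, 4}: w = 9 > 5, infeasible
  {1, 2, 3, 4}: w = 12 > 5, infeasible
Best feasible subset: items [1, 2]
Total weight: 4 <= 5, total value: 21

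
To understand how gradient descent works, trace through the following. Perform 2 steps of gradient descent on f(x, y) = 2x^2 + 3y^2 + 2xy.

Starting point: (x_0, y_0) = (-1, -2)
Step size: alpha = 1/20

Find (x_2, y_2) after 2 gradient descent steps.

f(x,y) = 2x^2 + 3y^2 + 2xy
grad_x = 4x + 2y, grad_y = 6y + 2x
Step 1: grad = (-8, -14), (-3/5, -13/10)
Step 2: grad = (-5, -9), (-7/20, -17/20)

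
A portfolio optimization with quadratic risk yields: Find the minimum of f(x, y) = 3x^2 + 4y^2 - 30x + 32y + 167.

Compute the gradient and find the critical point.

f(x,y) = 3x^2 + 4y^2 - 30x + 32y + 167
df/dx = 6x + (-30) = 0  =>  x = 5
df/dy = 8y + (32) = 0  =>  y = -4
f(5, -4) = 3*(5)^2 + 4*(-4)^2 + -30*(5) + 32*(-4) + 167 = 28
Hessian is diagonal with entries 6, 8 > 0, so this is a minimum.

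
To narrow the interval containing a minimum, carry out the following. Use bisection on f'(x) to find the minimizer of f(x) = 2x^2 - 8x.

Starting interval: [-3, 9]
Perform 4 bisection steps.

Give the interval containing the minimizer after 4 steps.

Finding critical point of f(x) = 2x^2 - 8x using bisection on f'(x) = 4x + -8.
f'(x) = 0 when x = 2.
Starting interval: [-3, 9]
Step 1: mid = 3, f'(mid) = 4, new interval = [-3, 3]
Step 2: mid = 0, f'(mid) = -8, new interval = [0, 3]
Step 3: mid = 3/2, f'(mid) = -2, new interval = [3/2, 3]
Step 4: mid = 9/4, f'(mid) = 1, new interval = [3/2, 9/4]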